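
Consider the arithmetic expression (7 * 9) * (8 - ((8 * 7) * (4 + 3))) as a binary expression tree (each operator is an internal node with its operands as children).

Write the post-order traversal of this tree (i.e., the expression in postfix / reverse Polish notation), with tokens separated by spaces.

7 9 * 8 8 7 * 4 3 + * - *

Post-order on an expression tree gives postfix notation: for each operator, emit left operand, right operand, then the operator.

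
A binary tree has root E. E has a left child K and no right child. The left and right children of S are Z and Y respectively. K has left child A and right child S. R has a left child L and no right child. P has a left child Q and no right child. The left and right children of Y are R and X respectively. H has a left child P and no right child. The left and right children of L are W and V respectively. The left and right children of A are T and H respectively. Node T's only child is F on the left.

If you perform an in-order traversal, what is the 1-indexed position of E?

16

In-order visits the left subtree, then the node, then the right subtree.
At E: go left to K.
  At K: go left to A.
    At A: go left to T.
      At T: go left to F.
        F is a leaf — visit F.
      Visit T.
      At T: no right child.
    Visit A.
    At A: go right to H.
      At H: go left to P.
        At P: go left to Q.
          Q is a leaf — visit Q.
        Visit P.
        At P: no right child.
      Visit H.
      At H: no right child.
  Visit K.
  At K: go right to S.
    At S: go left to Z.
      Z is a leaf — visit Z.
    Visit S.
    At S: go right to Y.
      At Y: go left to R.
        At R: go left to L.
          At L: go left to W.
            W is a leaf — visit W.
          Visit L.
          At L: go right to V.
            V is a leaf — visit V.
        Visit R.
        At R: no right child.
      Visit Y.
      At Y: go right to X.
        X is a leaf — visit X.
Visit E.
At E: no right child.
Full in-order sequence: F, T, A, Q, P, H, K, Z, S, W, L, V, R, Y, X, E.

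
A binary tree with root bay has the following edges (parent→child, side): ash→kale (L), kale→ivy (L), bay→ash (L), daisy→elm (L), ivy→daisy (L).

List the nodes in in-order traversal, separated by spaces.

In-order visits the left subtree, then the node, then the right subtree.
At bay: go left to ash.
  At ash: go left to kale.
    At kale: go left to ivy.
      At ivy: go left to daisy.
        At daisy: go left to elm.
          elm is a leaf — visit elm.
        Visit daisy.
        At daisy: no right child.
      Visit ivy.
      At ivy: no right child.
    Visit kale.
    At kale: no right child.
  Visit ash.
  At ash: no right child.
Visit bay.
At bay: no right child.

elm daisy ivy kale ash bay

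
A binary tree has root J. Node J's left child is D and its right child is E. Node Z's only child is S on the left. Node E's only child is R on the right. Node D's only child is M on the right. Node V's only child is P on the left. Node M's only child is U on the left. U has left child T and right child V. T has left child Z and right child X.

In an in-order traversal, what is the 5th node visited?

In-order visits the left subtree, then the node, then the right subtree.
At J: go left to D.
  At D: no left child.
  Visit D.
  At D: go right to M.
    At M: go left to U.
      At U: go left to T.
        At T: go left to Z.
          At Z: go left to S.
            S is a leaf — visit S.
          Visit Z.
          At Z: no right child.
        Visit T.
        At T: go right to X.
          X is a leaf — visit X.
      Visit U.
      At U: go right to V.
        At V: go left to P.
          P is a leaf — visit P.
        Visit V.
        At V: no right child.
    Visit M.
    At M: no right child.
Visit J.
At J: go right to E.
  At E: no left child.
  Visit E.
  At E: go right to R.
    R is a leaf — visit R.
Full in-order sequence: D, S, Z, T, X, U, P, V, M, J, E, R.

X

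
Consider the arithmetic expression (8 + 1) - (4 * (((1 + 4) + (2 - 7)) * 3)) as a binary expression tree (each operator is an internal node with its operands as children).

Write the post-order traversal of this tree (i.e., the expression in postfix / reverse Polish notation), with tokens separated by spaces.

8 1 + 4 1 4 + 2 7 - + 3 * * -

Post-order on an expression tree gives postfix notation: for each operator, emit left operand, right operand, then the operator.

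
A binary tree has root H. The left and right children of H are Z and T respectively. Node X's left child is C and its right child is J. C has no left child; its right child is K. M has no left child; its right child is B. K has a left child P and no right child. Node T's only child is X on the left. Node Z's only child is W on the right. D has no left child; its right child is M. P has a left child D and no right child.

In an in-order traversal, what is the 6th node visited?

In-order visits the left subtree, then the node, then the right subtree.
At H: go left to Z.
  At Z: no left child.
  Visit Z.
  At Z: go right to W.
    W is a leaf — visit W.
Visit H.
At H: go right to T.
  At T: go left to X.
    At X: go left to C.
      At C: no left child.
      Visit C.
      At C: go right to K.
        At K: go left to P.
          At P: go left to D.
            At D: no left child.
            Visit D.
            At D: go right to M.
              At M: no left child.
              Visit M.
              At M: go right to B.
                B is a leaf — visit B.
          Visit P.
          At P: no right child.
        Visit K.
        At K: no right child.
    Visit X.
    At X: go right to J.
      J is a leaf — visit J.
  Visit T.
  At T: no right child.
Full in-order sequence: Z, W, H, C, D, M, B, P, K, X, J, T.

M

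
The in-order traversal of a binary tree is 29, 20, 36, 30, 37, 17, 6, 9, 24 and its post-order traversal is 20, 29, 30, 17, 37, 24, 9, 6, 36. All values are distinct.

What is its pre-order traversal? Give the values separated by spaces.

36 29 20 6 37 30 17 9 24

The last element of post-order is the root; it splits in-order into left and right subtrees.
Root 36: left subtree has 2 nodes {29, 20}, right has 6 {30, 37, 17, 6, 9, 24}.
  Root 29: left subtree has 0 nodes { }, right has 1 {20}.
  Root 6: left subtree has 3 nodes {30, 37, 17}, right has 2 {9, 24}.
    Root 37: left subtree has 1 node {30}, right has 1 {17}.
    Root 9: left subtree has 0 nodes { }, right has 1 {24}.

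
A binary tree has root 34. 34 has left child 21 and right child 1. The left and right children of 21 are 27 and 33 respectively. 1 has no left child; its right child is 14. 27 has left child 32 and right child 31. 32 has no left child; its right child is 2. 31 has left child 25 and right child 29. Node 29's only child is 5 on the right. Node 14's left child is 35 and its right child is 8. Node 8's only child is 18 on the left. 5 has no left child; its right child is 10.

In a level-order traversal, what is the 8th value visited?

Level-order visits nodes level by level from the root, left to right within each level.
Level 0: 34
Level 1: 21, 1
Level 2: 27, 33, 14
Level 3: 32, 31, 35, 8
Level 4: 2, 25, 29, 18
Level 5: 5
Level 6: 10
Full level-order sequence: 34, 21, 1, 27, 33, 14, 32, 31, 35, 8, 2, 25, 29, 18, 5, 10.

31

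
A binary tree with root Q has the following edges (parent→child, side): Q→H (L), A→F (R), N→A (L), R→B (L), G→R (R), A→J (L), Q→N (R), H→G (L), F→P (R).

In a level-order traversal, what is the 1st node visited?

Q

Level-order visits nodes level by level from the root, left to right within each level.
Level 0: Q
Level 1: H, N
Level 2: G, A
Level 3: R, J, F
Level 4: B, P
Full level-order sequence: Q, H, N, G, A, R, J, F, B, P.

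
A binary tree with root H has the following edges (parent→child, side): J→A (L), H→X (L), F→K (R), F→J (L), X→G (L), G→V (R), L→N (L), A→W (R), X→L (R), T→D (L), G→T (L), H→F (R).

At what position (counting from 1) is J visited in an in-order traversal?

11

In-order visits the left subtree, then the node, then the right subtree.
At H: go left to X.
  At X: go left to G.
    At G: go left to T.
      At T: go left to D.
        D is a leaf — visit D.
      Visit T.
      At T: no right child.
    Visit G.
    At G: go right to V.
      V is a leaf — visit V.
  Visit X.
  At X: go right to L.
    At L: go left to N.
      N is a leaf — visit N.
    Visit L.
    At L: no right child.
Visit H.
At H: go right to F.
  At F: go left to J.
    At J: go left to A.
      At A: no left child.
      Visit A.
      At A: go right to W.
        W is a leaf — visit W.
    Visit J.
    At J: no right child.
  Visit F.
  At F: go right to K.
    K is a leaf — visit K.
Full in-order sequence: D, T, G, V, X, N, L, H, A, W, J, F, K.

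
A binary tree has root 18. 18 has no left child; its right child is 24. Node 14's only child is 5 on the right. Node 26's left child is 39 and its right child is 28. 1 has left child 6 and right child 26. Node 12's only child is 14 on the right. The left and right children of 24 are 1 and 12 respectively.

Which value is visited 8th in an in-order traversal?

12

In-order visits the left subtree, then the node, then the right subtree.
At 18: no left child.
Visit 18.
At 18: go right to 24.
  At 24: go left to 1.
    At 1: go left to 6.
      6 is a leaf — visit 6.
    Visit 1.
    At 1: go right to 26.
      At 26: go left to 39.
        39 is a leaf — visit 39.
      Visit 26.
      At 26: go right to 28.
        28 is a leaf — visit 28.
  Visit 24.
  At 24: go right to 12.
    At 12: no left child.
    Visit 12.
    At 12: go right to 14.
      At 14: no left child.
      Visit 14.
      At 14: go right to 5.
        5 is a leaf — visit 5.
Full in-order sequence: 18, 6, 1, 39, 26, 28, 24, 12, 14, 5.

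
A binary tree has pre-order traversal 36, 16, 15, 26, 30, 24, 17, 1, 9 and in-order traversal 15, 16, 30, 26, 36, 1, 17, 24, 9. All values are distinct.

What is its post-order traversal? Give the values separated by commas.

15, 30, 26, 16, 1, 17, 9, 24, 36

The first element of pre-order is the root; it splits in-order into left and right subtrees.
Root 36: left subtree has 4 nodes {15, 16, 30, 26}, right has 4 {1, 17, 24, 9}.
  Root 16: left subtree has 1 node {15}, right has 2 {30, 26}.
    Root 26: left subtree has 1 node {30}, right has 0 { }.
  Root 24: left subtree has 2 nodes {1, 17}, right has 1 {9}.
    Root 17: left subtree has 1 node {1}, right has 0 { }.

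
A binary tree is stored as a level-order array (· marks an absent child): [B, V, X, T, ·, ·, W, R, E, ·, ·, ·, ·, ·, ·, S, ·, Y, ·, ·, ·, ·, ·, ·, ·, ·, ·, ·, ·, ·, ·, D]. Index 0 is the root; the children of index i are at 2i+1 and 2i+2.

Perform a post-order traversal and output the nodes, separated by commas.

Post-order visits the left subtree, then the right subtree, then the node.
At B: go left to V.
  At V: go left to T.
    At T: go left to R.
      At R: go left to S.
        At S: go left to D.
          D is a leaf — visit D.
        At S: no right child.
        Visit S.
      At R: no right child.
      Visit R.
    At T: go right to E.
      At E: go left to Y.
        Y is a leaf — visit Y.
      At E: no right child.
      Visit E.
    Visit T.
  At V: no right child.
  Visit V.
At B: go right to X.
  At X: no left child.
  At X: go right to W.
    W is a leaf — visit W.
  Visit X.
Visit B.

D, S, R, Y, E, T, V, W, X, B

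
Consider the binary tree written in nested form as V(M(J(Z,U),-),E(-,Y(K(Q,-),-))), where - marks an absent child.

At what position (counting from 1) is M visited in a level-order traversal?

Level-order visits nodes level by level from the root, left to right within each level.
Level 0: V
Level 1: M, E
Level 2: J, Y
Level 3: Z, U, K
Level 4: Q
Full level-order sequence: V, M, E, J, Y, Z, U, K, Q.

2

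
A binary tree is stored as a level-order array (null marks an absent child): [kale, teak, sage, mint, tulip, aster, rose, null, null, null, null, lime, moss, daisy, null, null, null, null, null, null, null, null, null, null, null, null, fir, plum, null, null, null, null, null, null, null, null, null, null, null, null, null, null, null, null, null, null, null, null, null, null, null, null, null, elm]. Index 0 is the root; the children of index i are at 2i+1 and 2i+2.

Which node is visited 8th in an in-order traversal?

In-order visits the left subtree, then the node, then the right subtree.
At kale: go left to teak.
  At teak: go left to mint.
    mint is a leaf — visit mint.
  Visit teak.
  At teak: go right to tulip.
    tulip is a leaf — visit tulip.
Visit kale.
At kale: go right to sage.
  At sage: go left to aster.
    At aster: go left to lime.
      lime is a leaf — visit lime.
    Visit aster.
    At aster: go right to moss.
      At moss: no left child.
      Visit moss.
      At moss: go right to fir.
        At fir: go left to elm.
          elm is a leaf — visit elm.
        Visit fir.
        At fir: no right child.
  Visit sage.
  At sage: go right to rose.
    At rose: go left to daisy.
      At daisy: go left to plum.
        plum is a leaf — visit plum.
      Visit daisy.
      At daisy: no right child.
    Visit rose.
    At rose: no right child.
Full in-order sequence: mint, teak, tulip, kale, lime, aster, moss, elm, fir, sage, plum, daisy, rose.

elm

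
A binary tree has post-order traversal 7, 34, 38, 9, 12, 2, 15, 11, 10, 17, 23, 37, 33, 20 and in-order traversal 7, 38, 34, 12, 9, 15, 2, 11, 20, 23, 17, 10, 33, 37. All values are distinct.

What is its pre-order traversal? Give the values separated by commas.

20, 11, 15, 12, 38, 7, 34, 9, 2, 33, 23, 17, 10, 37

The last element of post-order is the root; it splits in-order into left and right subtrees.
Root 20: left subtree has 8 nodes {7, 38, 34, 12, 9, 15, 2, 11}, right has 5 {23, 17, 10, 33, 37}.
  Root 11: left subtree has 7 nodes {7, 38, 34, 12, 9, 15, 2}, right has 0 { }.
    Root 15: left subtree has 5 nodes {7, 38, 34, 12, 9}, right has 1 {2}.
      Root 12: left subtree has 3 nodes {7, 38, 34}, right has 1 {9}.
        Root 38: left subtree has 1 node {7}, right has 1 {34}.
  Root 33: left subtree has 3 nodes {23, 17, 10}, right has 1 {37}.
    Root 23: left subtree has 0 nodes { }, right has 2 {17, 10}.
      Root 17: left subtree has 0 nodes { }, right has 1 {10}.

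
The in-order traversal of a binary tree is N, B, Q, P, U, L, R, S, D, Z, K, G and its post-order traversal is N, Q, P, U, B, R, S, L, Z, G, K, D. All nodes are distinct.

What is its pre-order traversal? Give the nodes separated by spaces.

The last element of post-order is the root; it splits in-order into left and right subtrees.
Root D: left subtree has 8 nodes {N, B, Q, P, U, L, R, S}, right has 3 {Z, K, G}.
  Root L: left subtree has 5 nodes {N, B, Q, P, U}, right has 2 {R, S}.
    Root B: left subtree has 1 node {N}, right has 3 {Q, P, U}.
      Root U: left subtree has 2 nodes {Q, P}, right has 0 { }.
        Root P: left subtree has 1 node {Q}, right has 0 { }.
    Root S: left subtree has 1 node {R}, right has 0 { }.
  Root K: left subtree has 1 node {Z}, right has 1 {G}.

D L B N U P Q S R K Z G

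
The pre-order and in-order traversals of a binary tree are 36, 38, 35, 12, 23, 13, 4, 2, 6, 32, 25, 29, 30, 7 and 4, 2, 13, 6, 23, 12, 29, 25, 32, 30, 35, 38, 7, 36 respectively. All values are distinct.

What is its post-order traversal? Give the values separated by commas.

2, 4, 6, 13, 23, 29, 25, 30, 32, 12, 35, 7, 38, 36

The first element of pre-order is the root; it splits in-order into left and right subtrees.
Root 36: left subtree has 13 nodes {4, 2, 13, 6, 23, 12, 29, 25, 32, 30, 35, 38, 7}, right has 0 { }.
  Root 38: left subtree has 11 nodes {4, 2, 13, 6, 23, 12, 29, 25, 32, 30, 35}, right has 1 {7}.
    Root 35: left subtree has 10 nodes {4, 2, 13, 6, 23, 12, 29, 25, 32, 30}, right has 0 { }.
      Root 12: left subtree has 5 nodes {4, 2, 13, 6, 23}, right has 4 {29, 25, 32, 30}.
        Root 23: left subtree has 4 nodes {4, 2, 13, 6}, right has 0 { }.
          Root 13: left subtree has 2 nodes {4, 2}, right has 1 {6}.
            Root 4: left subtree has 0 nodes { }, right has 1 {2}.
        Root 32: left subtree has 2 nodes {29, 25}, right has 1 {30}.
          Root 25: left subtree has 1 node {29}, right has 0 { }.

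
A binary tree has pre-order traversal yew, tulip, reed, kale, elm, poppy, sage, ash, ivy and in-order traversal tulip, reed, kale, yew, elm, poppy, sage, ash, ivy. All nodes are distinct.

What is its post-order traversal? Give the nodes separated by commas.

kale, reed, tulip, ivy, ash, sage, poppy, elm, yew

The first element of pre-order is the root; it splits in-order into left and right subtrees.
Root yew: left subtree has 3 nodes {tulip, reed, kale}, right has 5 {elm, poppy, sage, ash, ivy}.
  Root tulip: left subtree has 0 nodes { }, right has 2 {reed, kale}.
    Root reed: left subtree has 0 nodes { }, right has 1 {kale}.
  Root elm: left subtree has 0 nodes { }, right has 4 {poppy, sage, ash, ivy}.
    Root poppy: left subtree has 0 nodes { }, right has 3 {sage, ash, ivy}.
      Root sage: left subtree has 0 nodes { }, right has 2 {ash, ivy}.
        Root ash: left subtree has 0 nodes { }, right has 1 {ivy}.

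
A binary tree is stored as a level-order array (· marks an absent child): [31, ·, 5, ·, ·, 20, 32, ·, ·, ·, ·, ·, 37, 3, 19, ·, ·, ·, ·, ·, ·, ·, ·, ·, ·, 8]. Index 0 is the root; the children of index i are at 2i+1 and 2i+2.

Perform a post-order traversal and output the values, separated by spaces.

8 37 20 3 19 32 5 31

Post-order visits the left subtree, then the right subtree, then the node.
At 31: no left child.
At 31: go right to 5.
  At 5: go left to 20.
    At 20: no left child.
    At 20: go right to 37.
      At 37: go left to 8.
        8 is a leaf — visit 8.
      At 37: no right child.
      Visit 37.
    Visit 20.
  At 5: go right to 32.
    At 32: go left to 3.
      3 is a leaf — visit 3.
    At 32: go right to 19.
      19 is a leaf — visit 19.
    Visit 32.
  Visit 5.
Visit 31.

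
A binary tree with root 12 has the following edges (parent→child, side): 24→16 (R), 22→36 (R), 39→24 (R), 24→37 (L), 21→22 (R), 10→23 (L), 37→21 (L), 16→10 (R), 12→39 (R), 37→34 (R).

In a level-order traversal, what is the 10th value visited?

Level-order visits nodes level by level from the root, left to right within each level.
Level 0: 12
Level 1: 39
Level 2: 24
Level 3: 37, 16
Level 4: 21, 34, 10
Level 5: 22, 23
Level 6: 36
Full level-order sequence: 12, 39, 24, 37, 16, 21, 34, 10, 22, 23, 36.

23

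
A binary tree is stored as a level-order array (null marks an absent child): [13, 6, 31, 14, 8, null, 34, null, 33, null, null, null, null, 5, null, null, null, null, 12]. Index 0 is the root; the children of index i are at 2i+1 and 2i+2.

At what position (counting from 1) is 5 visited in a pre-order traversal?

Pre-order visits the node, then its left subtree, then its right subtree.
Visit 13.
At 13: go left to 6.
  Visit 6.
  At 6: go left to 14.
    Visit 14.
    At 14: no left child.
    At 14: go right to 33.
      Visit 33.
      At 33: no left child.
      At 33: go right to 12.
        12 is a leaf — visit 12.
  At 6: go right to 8.
    8 is a leaf — visit 8.
At 13: go right to 31.
  Visit 31.
  At 31: no left child.
  At 31: go right to 34.
    Visit 34.
    At 34: go left to 5.
      5 is a leaf — visit 5.
    At 34: no right child.
Full pre-order sequence: 13, 6, 14, 33, 12, 8, 31, 34, 5.

9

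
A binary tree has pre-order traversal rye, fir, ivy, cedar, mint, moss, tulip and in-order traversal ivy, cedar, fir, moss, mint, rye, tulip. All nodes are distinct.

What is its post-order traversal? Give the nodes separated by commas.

The first element of pre-order is the root; it splits in-order into left and right subtrees.
Root rye: left subtree has 5 nodes {ivy, cedar, fir, moss, mint}, right has 1 {tulip}.
  Root fir: left subtree has 2 nodes {ivy, cedar}, right has 2 {moss, mint}.
    Root ivy: left subtree has 0 nodes { }, right has 1 {cedar}.
    Root mint: left subtree has 1 node {moss}, right has 0 { }.

cedar, ivy, moss, mint, fir, tulip, rye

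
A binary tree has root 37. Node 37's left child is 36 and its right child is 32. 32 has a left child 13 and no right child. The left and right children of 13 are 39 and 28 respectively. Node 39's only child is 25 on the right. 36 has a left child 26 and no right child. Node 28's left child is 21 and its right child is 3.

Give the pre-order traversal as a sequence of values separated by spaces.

Pre-order visits the node, then its left subtree, then its right subtree.
Visit 37.
At 37: go left to 36.
  Visit 36.
  At 36: go left to 26.
    26 is a leaf — visit 26.
  At 36: no right child.
At 37: go right to 32.
  Visit 32.
  At 32: go left to 13.
    Visit 13.
    At 13: go left to 39.
      Visit 39.
      At 39: no left child.
      At 39: go right to 25.
        25 is a leaf — visit 25.
    At 13: go right to 28.
      Visit 28.
      At 28: go left to 21.
        21 is a leaf — visit 21.
      At 28: go right to 3.
        3 is a leaf — visit 3.
  At 32: no right child.

37 36 26 32 13 39 25 28 21 3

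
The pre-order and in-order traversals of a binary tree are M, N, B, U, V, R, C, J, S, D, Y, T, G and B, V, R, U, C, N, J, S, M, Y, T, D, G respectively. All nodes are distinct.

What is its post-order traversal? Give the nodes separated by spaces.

R V C U B S J N T Y G D M

The first element of pre-order is the root; it splits in-order into left and right subtrees.
Root M: left subtree has 8 nodes {B, V, R, U, C, N, J, S}, right has 4 {Y, T, D, G}.
  Root N: left subtree has 5 nodes {B, V, R, U, C}, right has 2 {J, S}.
    Root B: left subtree has 0 nodes { }, right has 4 {V, R, U, C}.
      Root U: left subtree has 2 nodes {V, R}, right has 1 {C}.
        Root V: left subtree has 0 nodes { }, right has 1 {R}.
    Root J: left subtree has 0 nodes { }, right has 1 {S}.
  Root D: left subtree has 2 nodes {Y, T}, right has 1 {G}.
    Root Y: left subtree has 0 nodes { }, right has 1 {T}.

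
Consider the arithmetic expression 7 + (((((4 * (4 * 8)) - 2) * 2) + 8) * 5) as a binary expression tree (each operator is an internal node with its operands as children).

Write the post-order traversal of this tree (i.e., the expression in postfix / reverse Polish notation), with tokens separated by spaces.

7 4 4 8 * * 2 - 2 * 8 + 5 * +

Post-order on an expression tree gives postfix notation: for each operator, emit left operand, right operand, then the operator.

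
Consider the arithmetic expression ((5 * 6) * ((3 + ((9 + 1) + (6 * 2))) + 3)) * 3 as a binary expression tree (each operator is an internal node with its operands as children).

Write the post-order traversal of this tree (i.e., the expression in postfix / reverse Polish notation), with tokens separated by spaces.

5 6 * 3 9 1 + 6 2 * + + 3 + * 3 *

Post-order on an expression tree gives postfix notation: for each operator, emit left operand, right operand, then the operator.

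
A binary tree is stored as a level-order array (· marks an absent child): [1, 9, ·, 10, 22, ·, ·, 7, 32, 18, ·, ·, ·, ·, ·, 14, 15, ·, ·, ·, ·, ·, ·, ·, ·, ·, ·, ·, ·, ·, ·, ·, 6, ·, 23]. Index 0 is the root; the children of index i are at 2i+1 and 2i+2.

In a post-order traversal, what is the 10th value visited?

Post-order visits the left subtree, then the right subtree, then the node.
At 1: go left to 9.
  At 9: go left to 10.
    At 10: go left to 7.
      At 7: go left to 14.
        At 14: no left child.
        At 14: go right to 6.
          6 is a leaf — visit 6.
        Visit 14.
      At 7: go right to 15.
        At 15: no left child.
        At 15: go right to 23.
          23 is a leaf — visit 23.
        Visit 15.
      Visit 7.
    At 10: go right to 32.
      32 is a leaf — visit 32.
    Visit 10.
  At 9: go right to 22.
    At 22: go left to 18.
      18 is a leaf — visit 18.
    At 22: no right child.
    Visit 22.
  Visit 9.
At 1: no right child.
Visit 1.
Full post-order sequence: 6, 14, 23, 15, 7, 32, 10, 18, 22, 9, 1.

9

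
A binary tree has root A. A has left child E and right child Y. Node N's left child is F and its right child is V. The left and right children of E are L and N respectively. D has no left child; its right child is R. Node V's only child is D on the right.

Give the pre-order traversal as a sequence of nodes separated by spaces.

Pre-order visits the node, then its left subtree, then its right subtree.
Visit A.
At A: go left to E.
  Visit E.
  At E: go left to L.
    L is a leaf — visit L.
  At E: go right to N.
    Visit N.
    At N: go left to F.
      F is a leaf — visit F.
    At N: go right to V.
      Visit V.
      At V: no left child.
      At V: go right to D.
        Visit D.
        At D: no left child.
        At D: go right to R.
          R is a leaf — visit R.
At A: go right to Y.
  Y is a leaf — visit Y.

A E L N F V D R Y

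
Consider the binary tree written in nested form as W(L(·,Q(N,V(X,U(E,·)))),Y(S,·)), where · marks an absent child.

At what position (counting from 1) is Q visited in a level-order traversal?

Level-order visits nodes level by level from the root, left to right within each level.
Level 0: W
Level 1: L, Y
Level 2: Q, S
Level 3: N, V
Level 4: X, U
Level 5: E
Full level-order sequence: W, L, Y, Q, S, N, V, X, U, E.

4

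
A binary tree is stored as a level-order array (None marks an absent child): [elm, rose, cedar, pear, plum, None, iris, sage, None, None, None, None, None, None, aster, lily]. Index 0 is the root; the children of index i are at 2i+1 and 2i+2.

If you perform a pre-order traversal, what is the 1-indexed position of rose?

Pre-order visits the node, then its left subtree, then its right subtree.
Visit elm.
At elm: go left to rose.
  Visit rose.
  At rose: go left to pear.
    Visit pear.
    At pear: go left to sage.
      Visit sage.
      At sage: go left to lily.
        lily is a leaf — visit lily.
      At sage: no right child.
    At pear: no right child.
  At rose: go right to plum.
    plum is a leaf — visit plum.
At elm: go right to cedar.
  Visit cedar.
  At cedar: no left child.
  At cedar: go right to iris.
    Visit iris.
    At iris: no left child.
    At iris: go right to aster.
      aster is a leaf — visit aster.
Full pre-order sequence: elm, rose, pear, sage, lily, plum, cedar, iris, aster.

2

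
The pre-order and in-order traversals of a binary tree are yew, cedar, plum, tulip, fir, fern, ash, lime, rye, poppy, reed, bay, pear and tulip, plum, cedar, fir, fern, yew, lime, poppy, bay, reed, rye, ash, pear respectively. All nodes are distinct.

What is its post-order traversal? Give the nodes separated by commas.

The first element of pre-order is the root; it splits in-order into left and right subtrees.
Root yew: left subtree has 5 nodes {tulip, plum, cedar, fir, fern}, right has 7 {lime, poppy, bay, reed, rye, ash, pear}.
  Root cedar: left subtree has 2 nodes {tulip, plum}, right has 2 {fir, fern}.
    Root plum: left subtree has 1 node {tulip}, right has 0 { }.
    Root fir: left subtree has 0 nodes { }, right has 1 {fern}.
  Root ash: left subtree has 5 nodes {lime, poppy, bay, reed, rye}, right has 1 {pear}.
    Root lime: left subtree has 0 nodes { }, right has 4 {poppy, bay, reed, rye}.
      Root rye: left subtree has 3 nodes {poppy, bay, reed}, right has 0 { }.
        Root poppy: left subtree has 0 nodes { }, right has 2 {bay, reed}.
          Root reed: left subtree has 1 node {bay}, right has 0 { }.

tulip, plum, fern, fir, cedar, bay, reed, poppy, rye, lime, pear, ash, yew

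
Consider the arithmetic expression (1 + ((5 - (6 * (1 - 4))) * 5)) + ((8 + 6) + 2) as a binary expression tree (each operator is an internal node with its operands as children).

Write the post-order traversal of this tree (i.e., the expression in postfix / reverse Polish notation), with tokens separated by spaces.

1 5 6 1 4 - * - 5 * + 8 6 + 2 + +

Post-order on an expression tree gives postfix notation: for each operator, emit left operand, right operand, then the operator.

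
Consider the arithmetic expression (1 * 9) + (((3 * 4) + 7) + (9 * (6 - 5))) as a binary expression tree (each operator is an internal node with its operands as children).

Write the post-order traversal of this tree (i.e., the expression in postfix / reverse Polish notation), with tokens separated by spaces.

1 9 * 3 4 * 7 + 9 6 5 - * + +

Post-order on an expression tree gives postfix notation: for each operator, emit left operand, right operand, then the operator.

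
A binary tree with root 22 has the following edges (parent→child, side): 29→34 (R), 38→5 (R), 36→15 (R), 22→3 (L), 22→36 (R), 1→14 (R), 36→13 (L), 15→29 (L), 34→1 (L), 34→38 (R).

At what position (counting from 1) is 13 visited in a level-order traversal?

4

Level-order visits nodes level by level from the root, left to right within each level.
Level 0: 22
Level 1: 3, 36
Level 2: 13, 15
Level 3: 29
Level 4: 34
Level 5: 1, 38
Level 6: 14, 5
Full level-order sequence: 22, 3, 36, 13, 15, 29, 34, 1, 38, 14, 5.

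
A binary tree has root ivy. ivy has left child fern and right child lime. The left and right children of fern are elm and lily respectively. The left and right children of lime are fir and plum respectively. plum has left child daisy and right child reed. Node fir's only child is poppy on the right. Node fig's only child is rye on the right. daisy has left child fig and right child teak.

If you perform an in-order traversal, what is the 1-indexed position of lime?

In-order visits the left subtree, then the node, then the right subtree.
At ivy: go left to fern.
  At fern: go left to elm.
    elm is a leaf — visit elm.
  Visit fern.
  At fern: go right to lily.
    lily is a leaf — visit lily.
Visit ivy.
At ivy: go right to lime.
  At lime: go left to fir.
    At fir: no left child.
    Visit fir.
    At fir: go right to poppy.
      poppy is a leaf — visit poppy.
  Visit lime.
  At lime: go right to plum.
    At plum: go left to daisy.
      At daisy: go left to fig.
        At fig: no left child.
        Visit fig.
        At fig: go right to rye.
          rye is a leaf — visit rye.
      Visit daisy.
      At daisy: go right to teak.
        teak is a leaf — visit teak.
    Visit plum.
    At plum: go right to reed.
      reed is a leaf — visit reed.
Full in-order sequence: elm, fern, lily, ivy, fir, poppy, lime, fig, rye, daisy, teak, plum, reed.

7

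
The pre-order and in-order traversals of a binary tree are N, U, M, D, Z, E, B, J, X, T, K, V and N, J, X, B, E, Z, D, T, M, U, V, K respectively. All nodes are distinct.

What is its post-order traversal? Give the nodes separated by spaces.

X J B E Z T D M V K U N

The first element of pre-order is the root; it splits in-order into left and right subtrees.
Root N: left subtree has 0 nodes { }, right has 11 {J, X, B, E, Z, D, T, M, U, V, K}.
  Root U: left subtree has 8 nodes {J, X, B, E, Z, D, T, M}, right has 2 {V, K}.
    Root M: left subtree has 7 nodes {J, X, B, E, Z, D, T}, right has 0 { }.
      Root D: left subtree has 5 nodes {J, X, B, E, Z}, right has 1 {T}.
        Root Z: left subtree has 4 nodes {J, X, B, E}, right has 0 { }.
          Root E: left subtree has 3 nodes {J, X, B}, right has 0 { }.
            Root B: left subtree has 2 nodes {J, X}, right has 0 { }.
              Root J: left subtree has 0 nodes { }, right has 1 {X}.
    Root K: left subtree has 1 node {V}, right has 0 { }.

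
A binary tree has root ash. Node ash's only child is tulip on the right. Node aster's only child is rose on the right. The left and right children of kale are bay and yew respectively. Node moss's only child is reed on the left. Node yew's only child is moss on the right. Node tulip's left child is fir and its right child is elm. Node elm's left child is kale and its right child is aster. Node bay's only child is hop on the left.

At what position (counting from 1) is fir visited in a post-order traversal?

Post-order visits the left subtree, then the right subtree, then the node.
At ash: no left child.
At ash: go right to tulip.
  At tulip: go left to fir.
    fir is a leaf — visit fir.
  At tulip: go right to elm.
    At elm: go left to kale.
      At kale: go left to bay.
        At bay: go left to hop.
          hop is a leaf — visit hop.
        At bay: no right child.
        Visit bay.
      At kale: go right to yew.
        At yew: no left child.
        At yew: go right to moss.
          At moss: go left to reed.
            reed is a leaf — visit reed.
          At moss: no right child.
          Visit moss.
        Visit yew.
      Visit kale.
    At elm: go right to aster.
      At aster: no left child.
      At aster: go right to rose.
        rose is a leaf — visit rose.
      Visit aster.
    Visit elm.
  Visit tulip.
Visit ash.
Full post-order sequence: fir, hop, bay, reed, moss, yew, kale, rose, aster, elm, tulip, ash.

1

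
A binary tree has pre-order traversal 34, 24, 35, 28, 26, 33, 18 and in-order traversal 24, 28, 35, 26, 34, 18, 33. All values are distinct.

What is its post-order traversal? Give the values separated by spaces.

28 26 35 24 18 33 34

The first element of pre-order is the root; it splits in-order into left and right subtrees.
Root 34: left subtree has 4 nodes {24, 28, 35, 26}, right has 2 {18, 33}.
  Root 24: left subtree has 0 nodes { }, right has 3 {28, 35, 26}.
    Root 35: left subtree has 1 node {28}, right has 1 {26}.
  Root 33: left subtree has 1 node {18}, right has 0 { }.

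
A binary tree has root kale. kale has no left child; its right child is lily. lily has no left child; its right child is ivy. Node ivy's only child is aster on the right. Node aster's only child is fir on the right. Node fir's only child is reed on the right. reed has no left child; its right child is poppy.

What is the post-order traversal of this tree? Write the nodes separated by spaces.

poppy reed fir aster ivy lily kale

Post-order visits the left subtree, then the right subtree, then the node.
At kale: no left child.
At kale: go right to lily.
  At lily: no left child.
  At lily: go right to ivy.
    At ivy: no left child.
    At ivy: go right to aster.
      At aster: no left child.
      At aster: go right to fir.
        At fir: no left child.
        At fir: go right to reed.
          At reed: no left child.
          At reed: go right to poppy.
            poppy is a leaf — visit poppy.
          Visit reed.
        Visit fir.
      Visit aster.
    Visit ivy.
  Visit lily.
Visit kale.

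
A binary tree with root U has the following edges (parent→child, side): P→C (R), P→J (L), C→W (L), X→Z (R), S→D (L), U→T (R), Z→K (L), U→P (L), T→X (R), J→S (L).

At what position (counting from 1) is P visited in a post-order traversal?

Post-order visits the left subtree, then the right subtree, then the node.
At U: go left to P.
  At P: go left to J.
    At J: go left to S.
      At S: go left to D.
        D is a leaf — visit D.
      At S: no right child.
      Visit S.
    At J: no right child.
    Visit J.
  At P: go right to C.
    At C: go left to W.
      W is a leaf — visit W.
    At C: no right child.
    Visit C.
  Visit P.
At U: go right to T.
  At T: no left child.
  At T: go right to X.
    At X: no left child.
    At X: go right to Z.
      At Z: go left to K.
        K is a leaf — visit K.
      At Z: no right child.
      Visit Z.
    Visit X.
  Visit T.
Visit U.
Full post-order sequence: D, S, J, W, C, P, K, Z, X, T, U.

6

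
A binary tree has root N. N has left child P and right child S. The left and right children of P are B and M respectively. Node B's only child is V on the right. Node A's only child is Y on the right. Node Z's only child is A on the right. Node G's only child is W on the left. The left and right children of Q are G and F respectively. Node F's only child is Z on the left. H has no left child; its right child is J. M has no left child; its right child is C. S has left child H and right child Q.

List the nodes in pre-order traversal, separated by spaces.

Pre-order visits the node, then its left subtree, then its right subtree.
Visit N.
At N: go left to P.
  Visit P.
  At P: go left to B.
    Visit B.
    At B: no left child.
    At B: go right to V.
      V is a leaf — visit V.
  At P: go right to M.
    Visit M.
    At M: no left child.
    At M: go right to C.
      C is a leaf — visit C.
At N: go right to S.
  Visit S.
  At S: go left to H.
    Visit H.
    At H: no left child.
    At H: go right to J.
      J is a leaf — visit J.
  At S: go right to Q.
    Visit Q.
    At Q: go left to G.
      Visit G.
      At G: go left to W.
        W is a leaf — visit W.
      At G: no right child.
    At Q: go right to F.
      Visit F.
      At F: go left to Z.
        Visit Z.
        At Z: no left child.
        At Z: go right to A.
          Visit A.
          At A: no left child.
          At A: go right to Y.
            Y is a leaf — visit Y.
      At F: no right child.

N P B V M C S H J Q G W F Z A Y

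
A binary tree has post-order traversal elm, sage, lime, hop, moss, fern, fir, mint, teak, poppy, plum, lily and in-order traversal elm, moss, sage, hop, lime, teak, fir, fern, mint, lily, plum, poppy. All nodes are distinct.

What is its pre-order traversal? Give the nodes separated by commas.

The last element of post-order is the root; it splits in-order into left and right subtrees.
Root lily: left subtree has 9 nodes {elm, moss, sage, hop, lime, teak, fir, fern, mint}, right has 2 {plum, poppy}.
  Root teak: left subtree has 5 nodes {elm, moss, sage, hop, lime}, right has 3 {fir, fern, mint}.
    Root moss: left subtree has 1 node {elm}, right has 3 {sage, hop, lime}.
      Root hop: left subtree has 1 node {sage}, right has 1 {lime}.
    Root mint: left subtree has 2 nodes {fir, fern}, right has 0 { }.
      Root fir: left subtree has 0 nodes { }, right has 1 {fern}.
  Root plum: left subtree has 0 nodes { }, right has 1 {poppy}.

lily, teak, moss, elm, hop, sage, lime, mint, fir, fern, plum, poppy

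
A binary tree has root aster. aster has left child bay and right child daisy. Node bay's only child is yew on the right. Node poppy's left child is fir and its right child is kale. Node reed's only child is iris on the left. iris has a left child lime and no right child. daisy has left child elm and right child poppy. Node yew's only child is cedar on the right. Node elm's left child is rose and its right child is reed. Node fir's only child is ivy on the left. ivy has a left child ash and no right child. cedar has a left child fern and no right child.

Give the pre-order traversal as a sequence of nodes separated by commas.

aster, bay, yew, cedar, fern, daisy, elm, rose, reed, iris, lime, poppy, fir, ivy, ash, kale

Pre-order visits the node, then its left subtree, then its right subtree.
Visit aster.
At aster: go left to bay.
  Visit bay.
  At bay: no left child.
  At bay: go right to yew.
    Visit yew.
    At yew: no left child.
    At yew: go right to cedar.
      Visit cedar.
      At cedar: go left to fern.
        fern is a leaf — visit fern.
      At cedar: no right child.
At aster: go right to daisy.
  Visit daisy.
  At daisy: go left to elm.
    Visit elm.
    At elm: go left to rose.
      rose is a leaf — visit rose.
    At elm: go right to reed.
      Visit reed.
      At reed: go left to iris.
        Visit iris.
        At iris: go left to lime.
          lime is a leaf — visit lime.
        At iris: no right child.
      At reed: no right child.
  At daisy: go right to poppy.
    Visit poppy.
    At poppy: go left to fir.
      Visit fir.
      At fir: go left to ivy.
        Visit ivy.
        At ivy: go left to ash.
          ash is a leaf — visit ash.
        At ivy: no right child.
      At fir: no right child.
    At poppy: go right to kale.
      kale is a leaf — visit kale.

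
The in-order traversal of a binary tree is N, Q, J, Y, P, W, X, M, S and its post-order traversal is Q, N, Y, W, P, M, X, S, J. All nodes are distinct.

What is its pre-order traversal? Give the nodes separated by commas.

The last element of post-order is the root; it splits in-order into left and right subtrees.
Root J: left subtree has 2 nodes {N, Q}, right has 6 {Y, P, W, X, M, S}.
  Root N: left subtree has 0 nodes { }, right has 1 {Q}.
  Root S: left subtree has 5 nodes {Y, P, W, X, M}, right has 0 { }.
    Root X: left subtree has 3 nodes {Y, P, W}, right has 1 {M}.
      Root P: left subtree has 1 node {Y}, right has 1 {W}.

J, N, Q, S, X, P, Y, W, M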